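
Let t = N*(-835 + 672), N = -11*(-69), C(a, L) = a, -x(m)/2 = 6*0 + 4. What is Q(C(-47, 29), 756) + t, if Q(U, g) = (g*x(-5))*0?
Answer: -123717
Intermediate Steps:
x(m) = -8 (x(m) = -2*(6*0 + 4) = -2*(0 + 4) = -2*4 = -8)
N = 759
t = -123717 (t = 759*(-835 + 672) = 759*(-163) = -123717)
Q(U, g) = 0 (Q(U, g) = (g*(-8))*0 = -8*g*0 = 0)
Q(C(-47, 29), 756) + t = 0 - 123717 = -123717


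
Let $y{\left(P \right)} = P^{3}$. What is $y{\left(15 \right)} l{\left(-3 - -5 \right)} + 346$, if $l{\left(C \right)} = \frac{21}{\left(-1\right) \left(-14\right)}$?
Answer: $\frac{10817}{2} \approx 5408.5$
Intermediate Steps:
$l{\left(C \right)} = \frac{3}{2}$ ($l{\left(C \right)} = \frac{21}{14} = 21 \cdot \frac{1}{14} = \frac{3}{2}$)
$y{\left(15 \right)} l{\left(-3 - -5 \right)} + 346 = 15^{3} \cdot \frac{3}{2} + 346 = 3375 \cdot \frac{3}{2} + 346 = \frac{10125}{2} + 346 = \frac{10817}{2}$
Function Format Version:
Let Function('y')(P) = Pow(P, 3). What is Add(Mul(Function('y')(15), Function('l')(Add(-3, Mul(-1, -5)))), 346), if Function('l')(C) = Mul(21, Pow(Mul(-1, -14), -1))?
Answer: Rational(10817, 2) ≈ 5408.5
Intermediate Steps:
Function('l')(C) = Rational(3, 2) (Function('l')(C) = Mul(21, Pow(14, -1)) = Mul(21, Rational(1, 14)) = Rational(3, 2))
Add(Mul(Function('y')(15), Function('l')(Add(-3, Mul(-1, -5)))), 346) = Add(Mul(Pow(15, 3), Rational(3, 2)), 346) = Add(Mul(3375, Rational(3, 2)), 346) = Add(Rational(10125, 2), 346) = Rational(10817, 2)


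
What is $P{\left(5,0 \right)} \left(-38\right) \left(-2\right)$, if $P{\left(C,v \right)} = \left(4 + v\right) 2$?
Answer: $608$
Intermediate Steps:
$P{\left(C,v \right)} = 8 + 2 v$
$P{\left(5,0 \right)} \left(-38\right) \left(-2\right) = \left(8 + 2 \cdot 0\right) \left(-38\right) \left(-2\right) = \left(8 + 0\right) \left(-38\right) \left(-2\right) = 8 \left(-38\right) \left(-2\right) = \left(-304\right) \left(-2\right) = 608$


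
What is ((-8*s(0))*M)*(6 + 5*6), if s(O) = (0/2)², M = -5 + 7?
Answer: 0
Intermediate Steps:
M = 2
s(O) = 0 (s(O) = (0*(½))² = 0² = 0)
((-8*s(0))*M)*(6 + 5*6) = (-8*0*2)*(6 + 5*6) = (0*2)*(6 + 30) = 0*36 = 0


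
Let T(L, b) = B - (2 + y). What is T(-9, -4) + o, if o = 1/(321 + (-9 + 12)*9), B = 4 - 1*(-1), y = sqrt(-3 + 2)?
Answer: 1045/348 - I ≈ 3.0029 - 1.0*I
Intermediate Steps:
y = I (y = sqrt(-1) = I ≈ 1.0*I)
B = 5 (B = 4 + 1 = 5)
o = 1/348 (o = 1/(321 + 3*9) = 1/(321 + 27) = 1/348 ≈ 0.0028736)
T(L, b) = 3 - I (T(L, b) = 5 - (2 + I) = 5 + (-2 - I) = 3 - I)
T(-9, -4) + o = (3 - I) + 1/348 = 1045/348 - I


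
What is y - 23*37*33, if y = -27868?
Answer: -55951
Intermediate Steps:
y - 23*37*33 = -27868 - 23*37*33 = -27868 - 851*33 = -27868 - 1*28083 = -27868 - 28083 = -55951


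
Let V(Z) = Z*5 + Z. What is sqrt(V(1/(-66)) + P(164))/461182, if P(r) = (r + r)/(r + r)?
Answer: sqrt(110)/5073002 ≈ 2.0674e-6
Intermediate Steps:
P(r) = 1 (P(r) = (2*r)/((2*r)) = (2*r)*(1/(2*r)) = 1)
V(Z) = 6*Z (V(Z) = 5*Z + Z = 6*Z)
sqrt(V(1/(-66)) + P(164))/461182 = sqrt(6/(-66) + 1)/461182 = sqrt(6*(-1/66) + 1)*(1/461182) = sqrt(-1/11 + 1)*(1/461182) = sqrt(10/11)*(1/461182) = (sqrt(110)/11)*(1/461182) = sqrt(110)/5073002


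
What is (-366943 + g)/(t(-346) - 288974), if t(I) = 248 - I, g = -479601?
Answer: 211636/72095 ≈ 2.9355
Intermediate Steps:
(-366943 + g)/(t(-346) - 288974) = (-366943 - 479601)/((248 - 1*(-346)) - 288974) = -846544/((248 + 346) - 288974) = -846544/(594 - 288974) = -846544/(-288380) = -846544*(-1/288380) = 211636/72095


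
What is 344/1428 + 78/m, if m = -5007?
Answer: 134252/595833 ≈ 0.22532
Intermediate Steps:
344/1428 + 78/m = 344/1428 + 78/(-5007) = 344*(1/1428) + 78*(-1/5007) = 86/357 - 26/1669 = 134252/595833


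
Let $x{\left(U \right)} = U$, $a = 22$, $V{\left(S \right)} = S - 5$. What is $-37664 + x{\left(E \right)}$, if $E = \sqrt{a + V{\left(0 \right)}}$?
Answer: $-37664 + \sqrt{17} \approx -37660.0$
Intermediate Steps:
$V{\left(S \right)} = -5 + S$ ($V{\left(S \right)} = S - 5 = -5 + S$)
$E = \sqrt{17}$ ($E = \sqrt{22 + \left(-5 + 0\right)} = \sqrt{22 - 5} = \sqrt{17} \approx 4.1231$)
$-37664 + x{\left(E \right)} = -37664 + \sqrt{17}$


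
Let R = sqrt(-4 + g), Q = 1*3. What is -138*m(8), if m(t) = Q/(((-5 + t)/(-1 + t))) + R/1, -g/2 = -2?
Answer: -966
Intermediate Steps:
g = 4 (g = -2*(-2) = 4)
Q = 3
R = 0 (R = sqrt(-4 + 4) = sqrt(0) = 0)
m(t) = 3*(-1 + t)/(-5 + t) (m(t) = 3/(((-5 + t)/(-1 + t))) + 0/1 = 3/(((-5 + t)/(-1 + t))) + 0*1 = 3*((-1 + t)/(-5 + t)) + 0 = 3*(-1 + t)/(-5 + t) + 0 = 3*(-1 + t)/(-5 + t))
-138*m(8) = -414*(-1 + 8)/(-5 + 8) = -414*7/3 = -138*7 = -966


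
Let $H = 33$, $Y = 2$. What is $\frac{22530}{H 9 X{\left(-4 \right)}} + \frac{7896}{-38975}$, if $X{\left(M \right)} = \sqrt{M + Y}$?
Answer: $- \frac{7896}{38975} - \frac{3755 i \sqrt{2}}{99} \approx -0.20259 - 53.64 i$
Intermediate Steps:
$X{\left(M \right)} = \sqrt{2 + M}$ ($X{\left(M \right)} = \sqrt{M + 2} = \sqrt{2 + M}$)
$\frac{22530}{H 9 X{\left(-4 \right)}} + \frac{7896}{-38975} = \frac{22530}{33 \cdot 9 \sqrt{2 - 4}} + \frac{7896}{-38975} = \frac{22530}{297 \sqrt{-2}} + 7896 \left(- \frac{1}{38975}\right) = \frac{22530}{297 i \sqrt{2}} - \frac{7896}{38975} = 22530 \left(- \frac{i \sqrt{2}}{594}\right) - \frac{7896}{38975} = - \frac{3755 i \sqrt{2}}{99} - \frac{7896}{38975} = - \frac{7896}{38975} - \frac{3755 i \sqrt{2}}{99}$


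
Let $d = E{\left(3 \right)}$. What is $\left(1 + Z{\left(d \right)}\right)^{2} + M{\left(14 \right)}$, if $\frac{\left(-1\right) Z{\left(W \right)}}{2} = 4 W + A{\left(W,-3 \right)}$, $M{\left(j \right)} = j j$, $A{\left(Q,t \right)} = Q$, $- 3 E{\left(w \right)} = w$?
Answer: $317$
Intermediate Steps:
$E{\left(w \right)} = - \frac{w}{3}$
$M{\left(j \right)} = j^{2}$
$d = -1$ ($d = \left(- \frac{1}{3}\right) 3 = -1$)
$Z{\left(W \right)} = - 10 W$ ($Z{\left(W \right)} = - 2 \left(4 W + W\right) = - 2 \cdot 5 W = - 10 W$)
$\left(1 + Z{\left(d \right)}\right)^{2} + M{\left(14 \right)} = \left(1 - -10\right)^{2} + 14^{2} = \left(1 + 10\right)^{2} + 196 = 11^{2} + 196 = 121 + 196 = 317$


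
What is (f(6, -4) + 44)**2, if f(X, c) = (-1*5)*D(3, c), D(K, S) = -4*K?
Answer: 10816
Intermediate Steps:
f(X, c) = 60 (f(X, c) = (-1*5)*(-4*3) = -5*(-12) = 60)
(f(6, -4) + 44)**2 = (60 + 44)**2 = 104**2 = 10816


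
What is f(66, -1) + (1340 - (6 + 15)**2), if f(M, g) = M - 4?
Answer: 961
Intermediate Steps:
f(M, g) = -4 + M
f(66, -1) + (1340 - (6 + 15)**2) = (-4 + 66) + (1340 - (6 + 15)**2) = 62 + (1340 - 1*21**2) = 62 + (1340 - 1*441) = 62 + (1340 - 441) = 62 + 899 = 961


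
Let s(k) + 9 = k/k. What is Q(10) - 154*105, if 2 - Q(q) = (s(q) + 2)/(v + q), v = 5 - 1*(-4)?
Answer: -307186/19 ≈ -16168.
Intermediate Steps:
v = 9 (v = 5 + 4 = 9)
s(k) = -8 (s(k) = -9 + k/k = -9 + 1 = -8)
Q(q) = 2 + 6/(9 + q) (Q(q) = 2 - (-8 + 2)/(9 + q) = 2 - (-6)/(9 + q) = 2 + 6/(9 + q))
Q(10) - 154*105 = 2*(12 + 10)/(9 + 10) - 154*105 = 2*22/19 - 16170 = 2*(1/19)*22 - 16170 = 44/19 - 16170 = -307186/19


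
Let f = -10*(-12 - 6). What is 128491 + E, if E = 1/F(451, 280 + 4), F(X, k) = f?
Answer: 23128381/180 ≈ 1.2849e+5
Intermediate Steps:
f = 180 (f = -10*(-18) = 180)
F(X, k) = 180
E = 1/180 ≈ 0.0055556
128491 + E = 128491 + 1/180 = 23128381/180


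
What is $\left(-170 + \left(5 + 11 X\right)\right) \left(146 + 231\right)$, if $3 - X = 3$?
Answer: $-62205$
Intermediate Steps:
$X = 0$ ($X = 3 - 3 = 0$)
$\left(-170 + \left(5 + 11 X\right)\right) \left(146 + 231\right) = \left(-170 + \left(5 + 11 \cdot 0\right)\right) \left(146 + 231\right) = \left(-170 + \left(5 + 0\right)\right) 377 = \left(-170 + 5\right) 377 = \left(-165\right) 377 = -62205$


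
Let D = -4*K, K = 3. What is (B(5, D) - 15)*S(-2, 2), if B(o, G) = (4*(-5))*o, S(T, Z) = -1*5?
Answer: 575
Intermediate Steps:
S(T, Z) = -5
D = -12 (D = -4*3 = -12)
B(o, G) = -20*o
(B(5, D) - 15)*S(-2, 2) = (-20*5 - 15)*(-5) = (-100 - 15)*(-5) = -115*(-5) = 575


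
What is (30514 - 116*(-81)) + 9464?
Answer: 49374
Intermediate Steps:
(30514 - 116*(-81)) + 9464 = (30514 + 9396) + 9464 = 39910 + 9464 = 49374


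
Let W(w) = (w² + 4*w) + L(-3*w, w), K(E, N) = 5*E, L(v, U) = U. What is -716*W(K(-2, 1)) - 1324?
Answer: -37124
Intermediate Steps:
W(w) = w² + 5*w (W(w) = (w² + 4*w) + w = w² + 5*w)
-716*W(K(-2, 1)) - 1324 = -716*5*(-2)*(5 + 5*(-2)) - 1324 = -(-7160)*(5 - 10) - 1324 = -(-7160)*(-5) - 1324 = -716*50 - 1324 = -35800 - 1324 = -37124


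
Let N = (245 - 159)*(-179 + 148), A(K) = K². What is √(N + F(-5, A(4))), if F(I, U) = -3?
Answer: I*√2669 ≈ 51.662*I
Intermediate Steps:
N = -2666 (N = 86*(-31) = -2666)
√(N + F(-5, A(4))) = √(-2666 - 3) = √(-2669) = I*√2669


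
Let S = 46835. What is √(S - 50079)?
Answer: 2*I*√811 ≈ 56.956*I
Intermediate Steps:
√(S - 50079) = √(46835 - 50079) = √(-3244) = 2*I*√811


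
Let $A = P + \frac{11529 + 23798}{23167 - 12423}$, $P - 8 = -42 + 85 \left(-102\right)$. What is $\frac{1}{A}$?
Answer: $- \frac{10744}{93480449} \approx -0.00011493$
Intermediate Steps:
$P = -8704$ ($P = 8 + \left(-42 + 85 \left(-102\right)\right) = 8 - 8712 = -8704$)
$A = - \frac{93480449}{10744}$ ($A = -8704 + \frac{11529 + 23798}{23167 - 12423} = -8704 + \frac{35327}{10744} = - \frac{93480449}{10744} \approx -8700.7$)
$\frac{1}{A} = \frac{1}{- \frac{93480449}{10744}} = - \frac{10744}{93480449}$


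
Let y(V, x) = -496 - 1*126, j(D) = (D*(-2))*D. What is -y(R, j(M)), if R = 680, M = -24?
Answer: 622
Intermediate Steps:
j(D) = -2*D² (j(D) = (-2*D)*D = -2*D²)
y(V, x) = -622 (y(V, x) = -496 - 126 = -622)
-y(R, j(M)) = -1*(-622) = 622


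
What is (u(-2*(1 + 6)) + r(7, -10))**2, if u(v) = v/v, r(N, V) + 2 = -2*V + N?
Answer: 676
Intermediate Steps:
r(N, V) = -2 + N - 2*V (r(N, V) = -2 + (-2*V + N) = -2 + (N - 2*V) = -2 + N - 2*V)
u(v) = 1
(u(-2*(1 + 6)) + r(7, -10))**2 = (1 + (-2 + 7 - 2*(-10)))**2 = (1 + (-2 + 7 + 20))**2 = (1 + 25)**2 = 26**2 = 676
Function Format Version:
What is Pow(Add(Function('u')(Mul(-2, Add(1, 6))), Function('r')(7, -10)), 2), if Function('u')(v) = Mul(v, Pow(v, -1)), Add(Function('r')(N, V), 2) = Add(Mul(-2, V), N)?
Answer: 676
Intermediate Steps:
Function('r')(N, V) = Add(-2, N, Mul(-2, V)) (Function('r')(N, V) = Add(-2, Add(Mul(-2, V), N)) = Add(-2, Add(N, Mul(-2, V))) = Add(-2, N, Mul(-2, V)))
Function('u')(v) = 1
Pow(Add(Function('u')(Mul(-2, Add(1, 6))), Function('r')(7, -10)), 2) = Pow(Add(1, Add(-2, 7, Mul(-2, -10))), 2) = Pow(Add(1, Add(-2, 7, 20)), 2) = Pow(Add(1, 25), 2) = Pow(26, 2) = 676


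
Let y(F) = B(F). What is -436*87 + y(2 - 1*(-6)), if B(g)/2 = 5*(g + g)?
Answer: -37772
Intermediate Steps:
B(g) = 20*g (B(g) = 2*(5*(g + g)) = 2*(5*(2*g)) = 2*(10*g) = 20*g)
y(F) = 20*F
-436*87 + y(2 - 1*(-6)) = -436*87 + 20*(2 - 1*(-6)) = -37932 + 20*(2 + 6) = -37932 + 20*8 = -37932 + 160 = -37772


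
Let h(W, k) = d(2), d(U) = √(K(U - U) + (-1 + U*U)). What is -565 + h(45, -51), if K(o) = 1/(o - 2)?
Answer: -565 + √10/2 ≈ -563.42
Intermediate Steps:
K(o) = 1/(-2 + o)
d(U) = √(-3/2 + U²) (d(U) = √(1/(-2 + (U - U)) + (-1 + U*U)) = √(1/(-2 + 0) + (-1 + U²)) = √(1/(-2) + (-1 + U²)) = √(-½ + (-1 + U²)) = √(-3/2 + U²))
h(W, k) = √10/2 (h(W, k) = √(-6 + 4*2²)/2 = √(-6 + 4*4)/2 = √(-6 + 16)/2 = √10/2)
-565 + h(45, -51) = -565 + √10/2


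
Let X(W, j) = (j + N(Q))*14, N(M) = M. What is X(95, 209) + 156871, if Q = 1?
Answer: 159811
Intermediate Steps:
X(W, j) = 14 + 14*j (X(W, j) = (j + 1)*14 = (1 + j)*14 = 14 + 14*j)
X(95, 209) + 156871 = (14 + 14*209) + 156871 = (14 + 2926) + 156871 = 2940 + 156871 = 159811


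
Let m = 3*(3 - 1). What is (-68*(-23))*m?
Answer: 9384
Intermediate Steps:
m = 6 (m = 3*2 = 6)
(-68*(-23))*m = -68*(-23)*6 = 1564*6 = 9384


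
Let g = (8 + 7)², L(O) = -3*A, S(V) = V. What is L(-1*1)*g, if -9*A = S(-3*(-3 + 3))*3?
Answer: 0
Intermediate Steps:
A = 0 (A = -(-3*(-3 + 3))*3/9 = -(-3*0)*3/9 = -0*3 = -⅑*0 = 0)
L(O) = 0 (L(O) = -3*0 = 0)
g = 225 (g = 15² = 225)
L(-1*1)*g = 0*225 = 0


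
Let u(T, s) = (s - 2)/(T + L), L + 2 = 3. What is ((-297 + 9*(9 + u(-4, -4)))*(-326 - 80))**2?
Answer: 6462230544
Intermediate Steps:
L = 1 (L = -2 + 3 = 1)
u(T, s) = (-2 + s)/(1 + T) (u(T, s) = (s - 2)/(T + 1) = (-2 + s)/(1 + T))
((-297 + 9*(9 + u(-4, -4)))*(-326 - 80))**2 = ((-297 + 9*(9 + (-2 - 4)/(1 - 4)))*(-326 - 80))**2 = ((-297 + 9*(9 - 6/(-3)))*(-406))**2 = ((-297 + 9*(9 - 1/3*(-6)))*(-406))**2 = ((-297 + 9*(9 + 2))*(-406))**2 = ((-297 + 9*11)*(-406))**2 = ((-297 + 99)*(-406))**2 = (-198*(-406))**2 = 80388**2 = 6462230544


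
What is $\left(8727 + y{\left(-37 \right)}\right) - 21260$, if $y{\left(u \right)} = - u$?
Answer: $-12496$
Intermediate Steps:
$\left(8727 + y{\left(-37 \right)}\right) - 21260 = \left(8727 - -37\right) - 21260 = \left(8727 + 37\right) - 21260 = 8764 - 21260 = -12496$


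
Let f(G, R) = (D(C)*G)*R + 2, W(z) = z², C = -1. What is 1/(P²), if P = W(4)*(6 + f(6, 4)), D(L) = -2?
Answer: 1/409600 ≈ 2.4414e-6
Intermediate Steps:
f(G, R) = 2 - 2*G*R (f(G, R) = (-2*G)*R + 2 = -2*G*R + 2 = 2 - 2*G*R)
P = -640 (P = 4²*(6 + (2 - 2*6*4)) = 16*(6 + (2 - 48)) = 16*(6 - 46) = 16*(-40) = -640)
1/(P²) = 1/((-640)²) = 1/409600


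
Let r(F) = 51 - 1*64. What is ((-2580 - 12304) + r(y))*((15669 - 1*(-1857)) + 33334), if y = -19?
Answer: -757661420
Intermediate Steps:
r(F) = -13 (r(F) = 51 - 64 = -13)
((-2580 - 12304) + r(y))*((15669 - 1*(-1857)) + 33334) = ((-2580 - 12304) - 13)*((15669 - 1*(-1857)) + 33334) = (-14884 - 13)*((15669 + 1857) + 33334) = -14897*(17526 + 33334) = -14897*50860 = -757661420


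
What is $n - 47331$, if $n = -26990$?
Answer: $-74321$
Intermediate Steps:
$n - 47331 = -26990 - 47331 = -74321$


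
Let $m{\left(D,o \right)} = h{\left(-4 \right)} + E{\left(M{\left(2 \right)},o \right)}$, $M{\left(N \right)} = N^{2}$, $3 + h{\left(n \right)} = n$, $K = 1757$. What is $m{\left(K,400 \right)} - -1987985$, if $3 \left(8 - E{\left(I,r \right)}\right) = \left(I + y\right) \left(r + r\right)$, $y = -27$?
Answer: $\frac{5982358}{3} \approx 1.9941 \cdot 10^{6}$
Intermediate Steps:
$h{\left(n \right)} = -3 + n$
$E{\left(I,r \right)} = 8 - \frac{2 r \left(-27 + I\right)}{3}$ ($E{\left(I,r \right)} = 8 - \frac{\left(I - 27\right) \left(r + r\right)}{3} = 8 - \frac{\left(-27 + I\right) 2 r}{3} = 8 - \frac{2 r \left(-27 + I\right)}{3}$)
$m{\left(D,o \right)} = 1 + \frac{46 o}{3}$ ($m{\left(D,o \right)} = \left(-3 - 4\right) + \left(8 + 18 o - \frac{2 \cdot 2^{2} o}{3}\right) = -7 + \left(8 + 18 o - \frac{8 o}{3}\right) = -7 + \left(8 + \frac{46 o}{3}\right) = 1 + \frac{46 o}{3}$)
$m{\left(K,400 \right)} - -1987985 = \left(1 + \frac{46}{3} \cdot 400\right) - -1987985 = \left(1 + \frac{18400}{3}\right) + 1987985 = \frac{18403}{3} + 1987985 = \frac{5982358}{3}$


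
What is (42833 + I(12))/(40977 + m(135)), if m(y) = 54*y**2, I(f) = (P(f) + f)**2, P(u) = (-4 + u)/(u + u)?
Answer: 386866/9226143 ≈ 0.041932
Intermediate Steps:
P(u) = (-4 + u)/(2*u) (P(u) = (-4 + u)/((2*u)) = (-4 + u)*(1/(2*u)) = (-4 + u)/(2*u))
I(f) = (f + (-4 + f)/(2*f))**2 (I(f) = ((-4 + f)/(2*f) + f)**2 = (f + (-4 + f)/(2*f))**2)
(42833 + I(12))/(40977 + m(135)) = (42833 + (1/4)*(-4 + 12 + 2*12**2)**2/12**2)/(40977 + 54*135**2) = (42833 + (1/4)*(1/144)*(-4 + 12 + 2*144)**2)/(40977 + 54*18225) = (42833 + (1/4)*(1/144)*(-4 + 12 + 288)**2)/(40977 + 984150) = (42833 + (1/4)*(1/144)*296**2)/1025127 = (42833 + (1/4)*(1/144)*87616)*(1/1025127) = (42833 + 1369/9)*(1/1025127) = (386866/9)*(1/1025127) = 386866/9226143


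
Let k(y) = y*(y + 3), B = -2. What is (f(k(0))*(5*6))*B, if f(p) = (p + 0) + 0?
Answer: 0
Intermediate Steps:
k(y) = y*(3 + y)
f(p) = p (f(p) = p + 0 = p)
(f(k(0))*(5*6))*B = ((0*(3 + 0))*(5*6))*(-2) = ((0*3)*30)*(-2) = (0*30)*(-2) = 0*(-2) = 0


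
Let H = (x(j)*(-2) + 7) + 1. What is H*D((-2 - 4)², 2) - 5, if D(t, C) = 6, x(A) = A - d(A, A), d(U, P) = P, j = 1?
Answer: 43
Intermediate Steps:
x(A) = 0 (x(A) = A - A = 0)
H = 8 (H = (0*(-2) + 7) + 1 = (0 + 7) + 1 = 7 + 1 = 8)
H*D((-2 - 4)², 2) - 5 = 8*6 - 5 = 48 - 5 = 43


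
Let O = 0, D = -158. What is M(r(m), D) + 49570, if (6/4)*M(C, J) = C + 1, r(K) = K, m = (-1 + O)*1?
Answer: 49570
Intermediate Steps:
m = -1 (m = (-1 + 0)*1 = -1*1 = -1)
M(C, J) = 2/3 + 2*C/3 (M(C, J) = 2*(C + 1)/3 = 2*(1 + C)/3 = 2/3 + 2*C/3)
M(r(m), D) + 49570 = (2/3 + (2/3)*(-1)) + 49570 = (2/3 - 2/3) + 49570 = 0 + 49570 = 49570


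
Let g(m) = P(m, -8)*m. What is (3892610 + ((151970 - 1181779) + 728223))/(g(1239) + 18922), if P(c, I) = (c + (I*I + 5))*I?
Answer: -1795512/6472987 ≈ -0.27739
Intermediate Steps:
P(c, I) = I*(5 + c + I**2) (P(c, I) = (c + (I**2 + 5))*I = (c + (5 + I**2))*I = (5 + c + I**2)*I = I*(5 + c + I**2))
g(m) = m*(-552 - 8*m) (g(m) = (-8*(5 + m + (-8)**2))*m = (-8*(5 + m + 64))*m = (-8*(69 + m))*m = (-552 - 8*m)*m = m*(-552 - 8*m))
(3892610 + ((151970 - 1181779) + 728223))/(g(1239) + 18922) = (3892610 + ((151970 - 1181779) + 728223))/(8*1239*(-69 - 1*1239) + 18922) = (3892610 + (-1029809 + 728223))/(8*1239*(-69 - 1239) + 18922) = (3892610 - 301586)/(8*1239*(-1308) + 18922) = 3591024/(-12964896 + 18922) = 3591024/(-12945974) = 3591024*(-1/12945974) = -1795512/6472987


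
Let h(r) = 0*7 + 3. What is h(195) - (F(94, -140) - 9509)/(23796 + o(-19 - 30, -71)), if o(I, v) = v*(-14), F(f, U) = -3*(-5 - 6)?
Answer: 41923/12395 ≈ 3.3823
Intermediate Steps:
F(f, U) = 33 (F(f, U) = -3*(-11) = 33)
h(r) = 3 (h(r) = 0 + 3 = 3)
o(I, v) = -14*v
h(195) - (F(94, -140) - 9509)/(23796 + o(-19 - 30, -71)) = 3 - (33 - 9509)/(23796 - 14*(-71)) = 3 - (-9476)/(23796 + 994) = 3 - (-9476)/24790 = 3 - 1*(-4738/12395) = 3 + 4738/12395 = 41923/12395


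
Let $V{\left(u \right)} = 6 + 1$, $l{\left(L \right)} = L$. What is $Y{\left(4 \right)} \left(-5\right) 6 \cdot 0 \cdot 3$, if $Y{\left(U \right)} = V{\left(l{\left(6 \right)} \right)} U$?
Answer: $0$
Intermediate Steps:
$V{\left(u \right)} = 7$
$Y{\left(U \right)} = 7 U$
$Y{\left(4 \right)} \left(-5\right) 6 \cdot 0 \cdot 3 = 7 \cdot 4 \left(-5\right) 6 \cdot 0 \cdot 3 = 28 \left(-5\right) 0 \cdot 3 = \left(-140\right) 0 = 0$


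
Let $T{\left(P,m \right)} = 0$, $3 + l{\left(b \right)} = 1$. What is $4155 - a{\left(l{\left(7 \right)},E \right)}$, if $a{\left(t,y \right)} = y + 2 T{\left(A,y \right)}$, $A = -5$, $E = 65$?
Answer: $4090$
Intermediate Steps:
$l{\left(b \right)} = -2$ ($l{\left(b \right)} = -3 + 1 = -2$)
$a{\left(t,y \right)} = y$ ($a{\left(t,y \right)} = y + 2 \cdot 0 = y + 0 = y$)
$4155 - a{\left(l{\left(7 \right)},E \right)} = 4155 - 65 = 4090$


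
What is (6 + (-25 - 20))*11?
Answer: -429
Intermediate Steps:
(6 + (-25 - 20))*11 = (6 - 45)*11 = -39*11 = -429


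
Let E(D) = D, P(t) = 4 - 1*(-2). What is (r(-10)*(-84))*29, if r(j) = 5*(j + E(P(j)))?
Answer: 48720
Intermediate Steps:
P(t) = 6 (P(t) = 4 + 2 = 6)
r(j) = 30 + 5*j (r(j) = 5*(j + 6) = 5*(6 + j) = 30 + 5*j)
(r(-10)*(-84))*29 = ((30 + 5*(-10))*(-84))*29 = ((30 - 50)*(-84))*29 = -20*(-84)*29 = 1680*29 = 48720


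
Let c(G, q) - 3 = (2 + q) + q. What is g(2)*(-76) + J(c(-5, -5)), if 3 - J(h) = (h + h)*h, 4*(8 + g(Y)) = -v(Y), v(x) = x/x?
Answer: 580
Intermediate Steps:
c(G, q) = 5 + 2*q (c(G, q) = 3 + ((2 + q) + q) = 3 + (2 + 2*q) = 5 + 2*q)
v(x) = 1
g(Y) = -33/4 (g(Y) = -8 + (-1*1)/4 = -8 + (¼)*(-1) = -8 - ¼ = -33/4)
J(h) = 3 - 2*h² (J(h) = 3 - (h + h)*h = 3 - 2*h*h = 3 - 2*h²)
g(2)*(-76) + J(c(-5, -5)) = -33/4*(-76) + (3 - 2*(5 + 2*(-5))²) = 627 + (3 - 2*(5 - 10)²) = 627 + (3 - 2*(-5)²) = 627 + (3 - 2*25) = 627 + (3 - 50) = 627 - 47 = 580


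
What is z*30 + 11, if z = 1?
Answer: 41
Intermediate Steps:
z*30 + 11 = 1*30 + 11 = 30 + 11 = 41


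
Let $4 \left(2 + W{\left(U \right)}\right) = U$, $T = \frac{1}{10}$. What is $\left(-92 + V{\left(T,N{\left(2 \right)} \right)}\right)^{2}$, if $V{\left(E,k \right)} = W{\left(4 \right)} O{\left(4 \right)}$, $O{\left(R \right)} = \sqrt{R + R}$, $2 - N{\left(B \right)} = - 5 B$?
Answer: $8472 + 368 \sqrt{2} \approx 8992.4$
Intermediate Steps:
$N{\left(B \right)} = 2 + 5 B$ ($N{\left(B \right)} = 2 - - 5 B = 2 + 5 B$)
$O{\left(R \right)} = \sqrt{2} \sqrt{R}$ ($O{\left(R \right)} = \sqrt{2 R} = \sqrt{2} \sqrt{R}$)
$T = \frac{1}{10} \approx 0.1$
$W{\left(U \right)} = -2 + \frac{U}{4}$
$V{\left(E,k \right)} = - 2 \sqrt{2}$ ($V{\left(E,k \right)} = \left(-2 + \frac{1}{4} \cdot 4\right) \sqrt{2} \sqrt{4} = \left(-2 + 1\right) \sqrt{2} \cdot 2 = - 2 \sqrt{2}$)
$\left(-92 + V{\left(T,N{\left(2 \right)} \right)}\right)^{2} = \left(-92 - 2 \sqrt{2}\right)^{2}$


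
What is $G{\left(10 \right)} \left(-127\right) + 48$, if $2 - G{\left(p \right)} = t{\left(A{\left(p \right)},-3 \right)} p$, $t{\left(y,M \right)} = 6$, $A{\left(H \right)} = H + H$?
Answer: $7414$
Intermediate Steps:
$A{\left(H \right)} = 2 H$
$G{\left(p \right)} = 2 - 6 p$
$G{\left(10 \right)} \left(-127\right) + 48 = \left(2 - 60\right) \left(-127\right) + 48 = \left(-58\right) \left(-127\right) + 48 = 7366 + 48 = 7414$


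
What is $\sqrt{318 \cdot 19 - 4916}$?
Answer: $\sqrt{1126} \approx 33.556$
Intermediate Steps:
$\sqrt{318 \cdot 19 - 4916} = \sqrt{6042 - 4916} = \sqrt{1126}$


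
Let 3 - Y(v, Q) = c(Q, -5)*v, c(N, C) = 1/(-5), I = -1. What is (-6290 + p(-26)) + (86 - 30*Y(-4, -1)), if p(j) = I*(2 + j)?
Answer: -6246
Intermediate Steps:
c(N, C) = -⅕
Y(v, Q) = 3 + v/5 (Y(v, Q) = 3 - (-1)*v/5 = 3 + v/5)
p(j) = -2 - j (p(j) = -(2 + j) = -2 - j)
(-6290 + p(-26)) + (86 - 30*Y(-4, -1)) = (-6290 + (-2 - 1*(-26))) + (86 - 30*(3 + (⅕)*(-4))) = (-6290 + (-2 + 26)) + (86 - 30*(3 - ⅘)) = (-6290 + 24) + (86 - 30*11/5) = -6266 + (86 - 66) = -6266 + 20 = -6246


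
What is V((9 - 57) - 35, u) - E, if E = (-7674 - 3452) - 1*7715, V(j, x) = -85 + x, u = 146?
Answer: 18902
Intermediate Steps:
E = -18841 (E = -11126 - 7715 = -18841)
V((9 - 57) - 35, u) - E = (-85 + 146) - 1*(-18841) = 61 + 18841 = 18902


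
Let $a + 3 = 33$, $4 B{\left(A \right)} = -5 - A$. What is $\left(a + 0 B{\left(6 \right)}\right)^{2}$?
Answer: $900$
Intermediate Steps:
$B{\left(A \right)} = - \frac{5}{4} - \frac{A}{4}$ ($B{\left(A \right)} = \frac{-5 - A}{4} = - \frac{5}{4} - \frac{A}{4}$)
$a = 30$ ($a = -3 + 33 = 30$)
$\left(a + 0 B{\left(6 \right)}\right)^{2} = \left(30 + 0 \left(- \frac{5}{4} - \frac{3}{2}\right)\right)^{2} = \left(30 + 0 \left(- \frac{11}{4}\right)\right)^{2} = \left(30 + 0\right)^{2} = 30^{2} = 900$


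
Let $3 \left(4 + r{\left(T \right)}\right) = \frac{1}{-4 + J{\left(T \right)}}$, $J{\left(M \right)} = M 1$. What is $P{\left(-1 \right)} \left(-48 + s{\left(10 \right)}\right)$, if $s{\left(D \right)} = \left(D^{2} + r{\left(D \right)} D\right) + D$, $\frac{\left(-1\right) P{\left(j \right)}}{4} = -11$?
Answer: $\frac{8932}{9} \approx 992.44$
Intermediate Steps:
$P{\left(j \right)} = 44$ ($P{\left(j \right)} = \left(-4\right) \left(-11\right) = 44$)
$J{\left(M \right)} = M$
$r{\left(T \right)} = -4 + \frac{1}{3 \left(-4 + T\right)}$
$s{\left(D \right)} = D + D^{2} + \frac{D \left(49 - 12 D\right)}{3 \left(-4 + D\right)}$ ($s{\left(D \right)} = \left(D^{2} + \frac{49 - 12 D}{3 \left(-4 + D\right)} D\right) + D = \left(D^{2} + \frac{D \left(49 - 12 D\right)}{3 \left(-4 + D\right)}\right) + D = D + D^{2} + \frac{D \left(49 - 12 D\right)}{3 \left(-4 + D\right)}$)
$P{\left(-1 \right)} \left(-48 + s{\left(10 \right)}\right) = 44 \left(-48 + \frac{1}{3} \cdot 10 \frac{1}{-4 + 10} \left(37 - 210 + 3 \cdot 10^{2}\right)\right) = 44 \left(-48 + \frac{1}{3} \cdot 10 \cdot \frac{1}{6} \left(37 - 210 + 3 \cdot 100\right)\right) = 44 \left(-48 + \frac{1}{3} \cdot 10 \cdot \frac{1}{6} \left(37 - 210 + 300\right)\right) = 44 \left(-48 + \frac{1}{3} \cdot 10 \cdot \frac{1}{6} \cdot 127\right) = 44 \left(-48 + \frac{635}{9}\right) = 44 \cdot \frac{203}{9} = \frac{8932}{9}$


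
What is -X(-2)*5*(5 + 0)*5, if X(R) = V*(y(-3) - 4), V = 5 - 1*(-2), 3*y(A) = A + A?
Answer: 5250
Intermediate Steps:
y(A) = 2*A/3 (y(A) = (A + A)/3 = (2*A)/3 = 2*A/3)
V = 7 (V = 5 + 2 = 7)
X(R) = -42 (X(R) = 7*((⅔)*(-3) - 4) = 7*(-2 - 4) = 7*(-6) = -42)
-X(-2)*5*(5 + 0)*5 = -(-42*5)*(5 + 0)*5 = -(-210)*5*5 = -(-210)*25 = -1*(-5250) = 5250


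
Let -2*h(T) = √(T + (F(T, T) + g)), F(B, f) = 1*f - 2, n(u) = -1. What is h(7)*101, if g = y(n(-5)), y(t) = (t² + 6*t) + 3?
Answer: -101*√10/2 ≈ -159.70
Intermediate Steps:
y(t) = 3 + t² + 6*t
F(B, f) = -2 + f (F(B, f) = f - 2 = -2 + f)
g = -2 (g = 3 + (-1)² + 6*(-1) = 3 + 1 - 6 = -2)
h(T) = -√(-4 + 2*T)/2 (h(T) = -√(T + ((-2 + T) - 2))/2 = -√(T + (-4 + T))/2 = -√(-4 + 2*T)/2)
h(7)*101 = -√(-4 + 2*7)/2*101 = -√(-4 + 14)/2*101 = -√10/2*101 = -101*√10/2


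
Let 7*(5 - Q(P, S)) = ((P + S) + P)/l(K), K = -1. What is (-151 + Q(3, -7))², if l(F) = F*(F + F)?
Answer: 4173849/196 ≈ 21295.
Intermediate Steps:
l(F) = 2*F² (l(F) = F*(2*F) = 2*F²)
Q(P, S) = 5 - P/7 - S/14 (Q(P, S) = 5 - ((P + S) + P)/(7*(2*(-1)²)) = 5 - (S + 2*P)/(7*(2*1)) = 5 - (S + 2*P)/(7*2) = 5 - (P + S/2)/7 = 5 + (-P/7 - S/14) = 5 - P/7 - S/14)
(-151 + Q(3, -7))² = (-151 + (5 - ⅐*3 - 1/14*(-7)))² = (-151 + (5 - 3/7 + ½))² = (-151 + 71/14)² = (-2043/14)² = 4173849/196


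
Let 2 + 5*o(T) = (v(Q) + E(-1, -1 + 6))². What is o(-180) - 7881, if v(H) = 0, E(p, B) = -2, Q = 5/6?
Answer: -39403/5 ≈ -7880.6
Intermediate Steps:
Q = ⅚ (Q = 5*(⅙) = ⅚ ≈ 0.83333)
o(T) = ⅖ (o(T) = -⅖ + (0 - 2)²/5 = -⅖ + (⅕)*(-2)² = -⅖ + (⅕)*4 = -⅖ + ⅘ = ⅖)
o(-180) - 7881 = ⅖ - 7881 = -39403/5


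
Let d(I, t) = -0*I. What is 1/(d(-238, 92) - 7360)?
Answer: -1/7360 ≈ -0.00013587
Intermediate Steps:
d(I, t) = 0 (d(I, t) = -4*0 = 0)
1/(d(-238, 92) - 7360) = 1/(0 - 7360) = 1/(-7360) = -1/7360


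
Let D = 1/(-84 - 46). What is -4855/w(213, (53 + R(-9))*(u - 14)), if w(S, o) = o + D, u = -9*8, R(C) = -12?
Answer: 631150/458381 ≈ 1.3769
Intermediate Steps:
D = -1/130 (D = 1/(-130) = -1/130 ≈ -0.0076923)
u = -72
w(S, o) = -1/130 + o (w(S, o) = o - 1/130 = -1/130 + o)
-4855/w(213, (53 + R(-9))*(u - 14)) = -4855/(-1/130 + (53 - 12)*(-72 - 14)) = -4855/(-1/130 + 41*(-86)) = -4855/(-1/130 - 3526) = -4855/(-458381/130) = -4855*(-130/458381) = 631150/458381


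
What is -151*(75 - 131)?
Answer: 8456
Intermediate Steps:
-151*(75 - 131) = -151*(-56) = 8456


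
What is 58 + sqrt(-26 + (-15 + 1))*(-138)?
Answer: 58 - 276*I*sqrt(10) ≈ 58.0 - 872.79*I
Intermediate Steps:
58 + sqrt(-26 + (-15 + 1))*(-138) = 58 + sqrt(-26 - 14)*(-138) = 58 + sqrt(-40)*(-138) = 58 + (2*I*sqrt(10))*(-138) = 58 - 276*I*sqrt(10)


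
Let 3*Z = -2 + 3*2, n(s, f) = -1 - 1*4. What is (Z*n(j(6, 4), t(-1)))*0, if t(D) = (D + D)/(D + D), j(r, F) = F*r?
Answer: 0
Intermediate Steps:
t(D) = 1 (t(D) = (2*D)/((2*D)) = (2*D)*(1/(2*D)) = 1)
n(s, f) = -5 (n(s, f) = -1 - 4 = -5)
Z = 4/3 (Z = (-2 + 3*2)/3 = (-2 + 6)/3 = (⅓)*4 = 4/3 ≈ 1.3333)
(Z*n(j(6, 4), t(-1)))*0 = ((4/3)*(-5))*0 = -20/3*0 = 0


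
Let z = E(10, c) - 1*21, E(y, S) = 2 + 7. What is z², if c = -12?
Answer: 144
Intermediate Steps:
E(y, S) = 9
z = -12 (z = 9 - 1*21 = 9 - 21 = -12)
z² = (-12)² = 144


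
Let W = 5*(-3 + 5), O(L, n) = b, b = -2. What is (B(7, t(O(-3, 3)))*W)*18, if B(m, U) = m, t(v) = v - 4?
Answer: 1260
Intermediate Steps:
O(L, n) = -2
t(v) = -4 + v
W = 10 (W = 5*2 = 10)
(B(7, t(O(-3, 3)))*W)*18 = (7*10)*18 = 70*18 = 1260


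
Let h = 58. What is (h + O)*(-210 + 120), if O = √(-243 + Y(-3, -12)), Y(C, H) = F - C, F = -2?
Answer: -5220 - 990*I*√2 ≈ -5220.0 - 1400.1*I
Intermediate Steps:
Y(C, H) = -2 - C
O = 11*I*√2 (O = √(-243 + (-2 - 1*(-3))) = √(-243 + (-2 + 3)) = √(-243 + 1) = √(-242) = 11*I*√2 ≈ 15.556*I)
(h + O)*(-210 + 120) = (58 + 11*I*√2)*(-210 + 120) = (58 + 11*I*√2)*(-90) = -5220 - 990*I*√2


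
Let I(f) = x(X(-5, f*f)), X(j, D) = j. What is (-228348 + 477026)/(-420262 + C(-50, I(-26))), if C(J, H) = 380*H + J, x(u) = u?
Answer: -124339/211106 ≈ -0.58899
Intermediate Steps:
I(f) = -5
C(J, H) = J + 380*H
(-228348 + 477026)/(-420262 + C(-50, I(-26))) = (-228348 + 477026)/(-420262 + (-50 + 380*(-5))) = 248678/(-420262 + (-50 - 1900)) = 248678/(-420262 - 1950) = 248678/(-422212) = 248678*(-1/422212) = -124339/211106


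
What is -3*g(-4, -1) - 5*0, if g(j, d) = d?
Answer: 3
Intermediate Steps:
-3*g(-4, -1) - 5*0 = -3*(-1) - 5*0 = 3 + 0 = 3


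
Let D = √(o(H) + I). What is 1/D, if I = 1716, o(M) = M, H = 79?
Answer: √1795/1795 ≈ 0.023603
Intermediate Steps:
D = √1795 (D = √(79 + 1716) = √1795 ≈ 42.367)
1/D = 1/(√1795) = √1795/1795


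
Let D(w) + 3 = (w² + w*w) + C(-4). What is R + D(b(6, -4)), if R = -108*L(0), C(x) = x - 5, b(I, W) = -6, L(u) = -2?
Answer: 276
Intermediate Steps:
C(x) = -5 + x
D(w) = -12 + 2*w² (D(w) = -3 + ((w² + w*w) + (-5 - 4)) = -3 + ((w² + w²) - 9) = -3 + (2*w² - 9) = -3 + (-9 + 2*w²) = -12 + 2*w²)
R = 216 (R = -108*(-2) = 216)
R + D(b(6, -4)) = 216 + (-12 + 2*(-6)²) = 216 + (-12 + 2*36) = 216 + (-12 + 72) = 216 + 60 = 276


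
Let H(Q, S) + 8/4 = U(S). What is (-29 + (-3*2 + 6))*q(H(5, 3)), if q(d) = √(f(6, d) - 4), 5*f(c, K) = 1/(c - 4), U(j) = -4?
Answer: -29*I*√390/10 ≈ -57.27*I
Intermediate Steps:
H(Q, S) = -6 (H(Q, S) = -2 - 4 = -6)
f(c, K) = 1/(5*(-4 + c)) (f(c, K) = 1/(5*(c - 4)) = 1/(5*(-4 + c)))
q(d) = I*√390/10 (q(d) = √(1/(5*(-4 + 6)) - 4) = √((⅕)/2 - 4) = √((⅕)*(½) - 4) = √(⅒ - 4) = √(-39/10) = I*√390/10)
(-29 + (-3*2 + 6))*q(H(5, 3)) = (-29 + (-3*2 + 6))*(I*√390/10) = (-29 + (-6 + 6))*(I*√390/10) = (-29 + 0)*(I*√390/10) = -29*I*√390/10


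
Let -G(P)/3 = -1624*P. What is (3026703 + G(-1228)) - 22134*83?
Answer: -4793235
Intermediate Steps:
G(P) = 4872*P (G(P) = -(-4872)*P = 4872*P)
(3026703 + G(-1228)) - 22134*83 = (3026703 + 4872*(-1228)) - 22134*83 = (3026703 - 5982816) - 1837122 = -2956113 - 1837122 = -4793235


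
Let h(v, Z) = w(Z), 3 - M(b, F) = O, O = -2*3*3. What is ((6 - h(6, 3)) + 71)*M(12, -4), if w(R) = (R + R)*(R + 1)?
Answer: 1113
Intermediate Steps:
O = -18 (O = -6*3 = -18)
w(R) = 2*R*(1 + R) (w(R) = (2*R)*(1 + R) = 2*R*(1 + R))
M(b, F) = 21 (M(b, F) = 3 - 1*(-18) = 3 + 18 = 21)
h(v, Z) = 2*Z*(1 + Z)
((6 - h(6, 3)) + 71)*M(12, -4) = ((6 - 2*3*(1 + 3)) + 71)*21 = ((6 - 2*3*4) + 71)*21 = ((6 - 1*24) + 71)*21 = ((6 - 24) + 71)*21 = (-18 + 71)*21 = 53*21 = 1113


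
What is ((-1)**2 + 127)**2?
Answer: 16384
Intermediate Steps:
((-1)**2 + 127)**2 = (1 + 127)**2 = 128**2 = 16384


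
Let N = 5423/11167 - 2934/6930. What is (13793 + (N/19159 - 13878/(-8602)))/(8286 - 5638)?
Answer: 568132481302797/109058135406220 ≈ 5.2094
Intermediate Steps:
N = 267634/4299295 (N = 5423*(1/11167) - 2934*1/6930 = 5423/11167 - 163/385 = 267634/4299295 ≈ 0.062251)
(13793 + (N/19159 - 13878/(-8602)))/(8286 - 5638) = (13793 + ((267634/4299295)/19159 - 13878/(-8602)))/(8286 - 5638) = (13793 + ((267634/4299295)*(1/19159) - 13878*(-1/8602)))/2648 = (13793 + (267634/82370192905 + 6939/4301))*(1/2648) = (13793 + 132891866929/82370192905)*(1/2648) = (1136264962605594/82370192905)*(1/2648) = 568132481302797/109058135406220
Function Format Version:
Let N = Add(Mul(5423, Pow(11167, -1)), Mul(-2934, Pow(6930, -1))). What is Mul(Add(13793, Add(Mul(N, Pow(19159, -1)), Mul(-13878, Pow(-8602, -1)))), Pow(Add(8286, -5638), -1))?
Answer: Rational(568132481302797, 109058135406220) ≈ 5.2094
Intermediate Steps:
N = Rational(267634, 4299295) (N = Add(Mul(5423, Rational(1, 11167)), Mul(-2934, Rational(1, 6930))) = Add(Rational(5423, 11167), Rational(-163, 385)) = Rational(267634, 4299295) ≈ 0.062251)
Mul(Add(13793, Add(Mul(N, Pow(19159, -1)), Mul(-13878, Pow(-8602, -1)))), Pow(Add(8286, -5638), -1)) = Mul(Add(13793, Add(Mul(Rational(267634, 4299295), Pow(19159, -1)), Mul(-13878, Pow(-8602, -1)))), Pow(Add(8286, -5638), -1)) = Mul(Add(13793, Add(Mul(Rational(267634, 4299295), Rational(1, 19159)), Mul(-13878, Rational(-1, 8602)))), Pow(2648, -1)) = Mul(Add(13793, Add(Rational(267634, 82370192905), Rational(6939, 4301))), Rational(1, 2648)) = Mul(Add(13793, Rational(132891866929, 82370192905)), Rational(1, 2648)) = Mul(Rational(1136264962605594, 82370192905), Rational(1, 2648)) = Rational(568132481302797, 109058135406220)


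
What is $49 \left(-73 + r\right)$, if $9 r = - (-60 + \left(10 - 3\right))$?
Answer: $- \frac{29596}{9} \approx -3288.4$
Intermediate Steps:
$r = \frac{53}{9}$ ($r = \frac{\left(-1\right) \left(-60 + \left(10 - 3\right)\right)}{9} = \frac{\left(-1\right) \left(-60 + 7\right)}{9} = \frac{\left(-1\right) \left(-53\right)}{9} = \frac{1}{9} \cdot 53 = \frac{53}{9} \approx 5.8889$)
$49 \left(-73 + r\right) = 49 \left(-73 + \frac{53}{9}\right) = 49 \left(- \frac{604}{9}\right) = - \frac{29596}{9}$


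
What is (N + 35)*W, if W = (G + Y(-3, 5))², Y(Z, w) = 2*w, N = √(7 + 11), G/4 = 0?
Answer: 3500 + 300*√2 ≈ 3924.3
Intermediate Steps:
G = 0 (G = 4*0 = 0)
N = 3*√2 (N = √18 = 3*√2 ≈ 4.2426)
W = 100 (W = (0 + 2*5)² = (0 + 10)² = 10² = 100)
(N + 35)*W = (3*√2 + 35)*100 = (35 + 3*√2)*100 = 3500 + 300*√2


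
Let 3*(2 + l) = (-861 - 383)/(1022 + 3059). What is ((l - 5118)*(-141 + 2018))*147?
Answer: -823623523156/583 ≈ -1.4127e+9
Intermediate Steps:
l = -25730/12243 (l = -2 + ((-861 - 383)/(1022 + 3059))/3 = -2 + (-1244/4081)/3 = -2 + (-1244*1/4081)/3 = -2 + (⅓)*(-1244/4081) = -2 - 1244/12243 = -25730/12243 ≈ -2.1016)
((l - 5118)*(-141 + 2018))*147 = ((-25730/12243 - 5118)*(-141 + 2018))*147 = -62685404/12243*1877*147 = -117660503308/12243*147 = -823623523156/583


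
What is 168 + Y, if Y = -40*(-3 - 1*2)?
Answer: 368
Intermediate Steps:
Y = 200 (Y = -40*(-3 - 2) = -40*(-5) = 200)
168 + Y = 168 + 200 = 368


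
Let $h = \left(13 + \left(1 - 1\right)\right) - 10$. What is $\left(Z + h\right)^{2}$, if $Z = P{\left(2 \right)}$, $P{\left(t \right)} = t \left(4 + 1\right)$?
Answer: $169$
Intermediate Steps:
$P{\left(t \right)} = 5 t$ ($P{\left(t \right)} = t 5 = 5 t$)
$Z = 10$ ($Z = 5 \cdot 2 = 10$)
$h = 3$ ($h = \left(13 + \left(1 - 1\right)\right) - 10 = \left(13 + 0\right) - 10 = 13 - 10 = 3$)
$\left(Z + h\right)^{2} = \left(10 + 3\right)^{2} = 13^{2} = 169$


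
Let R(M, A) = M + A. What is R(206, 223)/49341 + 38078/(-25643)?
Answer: -622601917/421750421 ≈ -1.4762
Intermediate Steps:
R(M, A) = A + M
R(206, 223)/49341 + 38078/(-25643) = (223 + 206)/49341 + 38078/(-25643) = 429*(1/49341) + 38078*(-1/25643) = 143/16447 - 38078/25643 = -622601917/421750421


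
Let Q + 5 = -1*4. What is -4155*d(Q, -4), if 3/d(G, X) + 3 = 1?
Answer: 12465/2 ≈ 6232.5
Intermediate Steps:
Q = -9 (Q = -5 - 1*4 = -5 - 4 = -9)
d(G, X) = -3/2 (d(G, X) = 3/(-3 + 1) = 3/(-2) = 3*(-½) = -3/2)
-4155*d(Q, -4) = -4155*(-3/2) = 12465/2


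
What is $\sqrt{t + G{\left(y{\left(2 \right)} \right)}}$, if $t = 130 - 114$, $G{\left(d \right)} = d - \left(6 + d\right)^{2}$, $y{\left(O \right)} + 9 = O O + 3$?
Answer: $i \sqrt{2} \approx 1.4142 i$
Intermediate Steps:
$y{\left(O \right)} = -6 + O^{2}$ ($y{\left(O \right)} = -9 + \left(O O + 3\right) = -9 + \left(O^{2} + 3\right) = -9 + \left(3 + O^{2}\right) = -6 + O^{2}$)
$t = 16$ ($t = 130 - 114 = 16$)
$\sqrt{t + G{\left(y{\left(2 \right)} \right)}} = \sqrt{16 - \left(6 - 4 + \left(6 - \left(6 - 2^{2}\right)\right)^{2}\right)} = \sqrt{16 + \left(\left(-6 + 4\right) - \left(6 + \left(-6 + 4\right)\right)^{2}\right)} = \sqrt{16 - \left(2 + \left(6 - 2\right)^{2}\right)} = \sqrt{16 - 18} = \sqrt{-2} = i \sqrt{2}$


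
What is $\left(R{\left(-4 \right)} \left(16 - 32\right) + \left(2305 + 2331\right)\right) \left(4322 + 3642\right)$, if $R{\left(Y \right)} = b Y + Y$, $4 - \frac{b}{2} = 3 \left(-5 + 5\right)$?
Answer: $41508368$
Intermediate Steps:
$b = 8$ ($b = 8 - 2 \cdot 3 \left(-5 + 5\right) = 8 - 2 \cdot 3 \cdot 0 = 8 - 0 = 8 + 0 = 8$)
$R{\left(Y \right)} = 9 Y$ ($R{\left(Y \right)} = 8 Y + Y = 9 Y$)
$\left(R{\left(-4 \right)} \left(16 - 32\right) + \left(2305 + 2331\right)\right) \left(4322 + 3642\right) = \left(9 \left(-4\right) \left(16 - 32\right) + \left(2305 + 2331\right)\right) \left(4322 + 3642\right) = \left(\left(-36\right) \left(-16\right) + 4636\right) 7964 = \left(576 + 4636\right) 7964 = 5212 \cdot 7964 = 41508368$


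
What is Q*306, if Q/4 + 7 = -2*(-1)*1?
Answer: -6120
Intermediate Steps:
Q = -20 (Q = -28 + 4*(-2*(-1)*1) = -28 + 4*(2*1) = -28 + 4*2 = -28 + 8 = -20)
Q*306 = -20*306 = -6120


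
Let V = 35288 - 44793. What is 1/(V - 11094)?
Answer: -1/20599 ≈ -4.8546e-5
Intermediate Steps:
V = -9505
1/(V - 11094) = 1/(-9505 - 11094) = 1/(-20599) = -1/20599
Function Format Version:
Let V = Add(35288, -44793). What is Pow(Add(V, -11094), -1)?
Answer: Rational(-1, 20599) ≈ -4.8546e-5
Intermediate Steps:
V = -9505
Pow(Add(V, -11094), -1) = Pow(Add(-9505, -11094), -1) = Pow(-20599, -1) = Rational(-1, 20599)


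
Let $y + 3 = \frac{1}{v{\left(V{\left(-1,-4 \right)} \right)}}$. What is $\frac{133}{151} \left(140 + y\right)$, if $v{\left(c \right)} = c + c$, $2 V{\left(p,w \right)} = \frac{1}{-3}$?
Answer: $\frac{17822}{151} \approx 118.03$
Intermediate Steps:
$V{\left(p,w \right)} = - \frac{1}{6}$ ($V{\left(p,w \right)} = \frac{1}{2 \left(-3\right)} = \frac{1}{2} \left(- \frac{1}{3}\right) = - \frac{1}{6}$)
$v{\left(c \right)} = 2 c$
$y = -6$ ($y = -3 + \frac{1}{2 \left(- \frac{1}{6}\right)} = -3 + \frac{1}{- \frac{1}{3}} = -3 - 3 = -6$)
$\frac{133}{151} \left(140 + y\right) = \frac{133}{151} \left(140 - 6\right) = 133 \cdot \frac{1}{151} \cdot 134 = \frac{133}{151} \cdot 134 = \frac{17822}{151}$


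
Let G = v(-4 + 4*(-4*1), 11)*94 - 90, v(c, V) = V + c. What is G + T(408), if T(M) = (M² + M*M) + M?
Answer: 332400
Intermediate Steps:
T(M) = M + 2*M² (T(M) = (M² + M²) + M = 2*M² + M = M + 2*M²)
G = -936 (G = (11 + (-4 + 4*(-4*1)))*94 - 90 = (11 + (-4 + 4*(-4)))*94 - 90 = (11 + (-4 - 16))*94 - 90 = (11 - 20)*94 - 90 = -9*94 - 90 = -846 - 90 = -936)
G + T(408) = -936 + 408*(1 + 2*408) = -936 + 408*(1 + 816) = -936 + 408*817 = -936 + 333336 = 332400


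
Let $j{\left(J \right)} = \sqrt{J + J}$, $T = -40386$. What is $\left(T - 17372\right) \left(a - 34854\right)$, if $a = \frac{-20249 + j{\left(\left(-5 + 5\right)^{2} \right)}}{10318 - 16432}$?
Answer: $\frac{6153453773053}{3057} \approx 2.0129 \cdot 10^{9}$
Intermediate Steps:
$j{\left(J \right)} = \sqrt{2} \sqrt{J}$ ($j{\left(J \right)} = \sqrt{2 J} = \sqrt{2} \sqrt{J}$)
$a = \frac{20249}{6114}$ ($a = \frac{-20249 + \sqrt{2} \sqrt{\left(-5 + 5\right)^{2}}}{10318 - 16432} = \frac{-20249 + \sqrt{2} \sqrt{0^{2}}}{-6114} = \left(-20249 + \sqrt{2} \sqrt{0}\right) \left(- \frac{1}{6114}\right) = \left(-20249 + \sqrt{2} \cdot 0\right) \left(- \frac{1}{6114}\right) = \left(-20249 + 0\right) \left(- \frac{1}{6114}\right) = \left(-20249\right) \left(- \frac{1}{6114}\right) = \frac{20249}{6114} \approx 3.3119$)
$\left(T - 17372\right) \left(a - 34854\right) = \left(-40386 - 17372\right) \left(\frac{20249}{6114} - 34854\right) = \left(-57758\right) \left(- \frac{213077107}{6114}\right) = \frac{6153453773053}{3057}$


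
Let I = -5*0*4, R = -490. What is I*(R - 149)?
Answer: 0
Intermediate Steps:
I = 0 (I = 0*4 = 0)
I*(R - 149) = 0*(-490 - 149) = 0*(-639) = 0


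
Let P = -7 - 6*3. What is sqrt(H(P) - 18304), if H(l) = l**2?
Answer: I*sqrt(17679) ≈ 132.96*I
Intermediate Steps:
P = -25 (P = -7 - 18 = -25)
sqrt(H(P) - 18304) = sqrt((-25)**2 - 18304) = sqrt(625 - 18304) = sqrt(-17679) = I*sqrt(17679)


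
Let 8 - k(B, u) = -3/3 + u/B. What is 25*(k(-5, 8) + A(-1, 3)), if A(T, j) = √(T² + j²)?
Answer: 265 + 25*√10 ≈ 344.06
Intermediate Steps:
k(B, u) = 9 - u/B (k(B, u) = 8 - (-3/3 + u/B) = 8 - (-3*⅓ + u/B) = 8 - (-1 + u/B) = 8 + (1 - u/B) = 9 - u/B)
25*(k(-5, 8) + A(-1, 3)) = 25*((9 - 1*8/(-5)) + √((-1)² + 3²)) = 25*((9 - 1*8*(-⅕)) + √(1 + 9)) = 25*((9 + 8/5) + √10) = 25*(53/5 + √10) = 265 + 25*√10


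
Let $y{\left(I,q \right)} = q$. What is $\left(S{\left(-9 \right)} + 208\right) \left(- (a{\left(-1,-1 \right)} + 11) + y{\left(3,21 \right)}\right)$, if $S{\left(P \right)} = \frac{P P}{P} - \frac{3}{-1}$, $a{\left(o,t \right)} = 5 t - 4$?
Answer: $3838$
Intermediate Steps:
$a{\left(o,t \right)} = -4 + 5 t$
$S{\left(P \right)} = 3 + P$ ($S{\left(P \right)} = \frac{P^{2}}{P} - -3 = P + 3 = 3 + P$)
$\left(S{\left(-9 \right)} + 208\right) \left(- (a{\left(-1,-1 \right)} + 11) + y{\left(3,21 \right)}\right) = \left(\left(3 - 9\right) + 208\right) \left(- (\left(-4 + 5 \left(-1\right)\right) + 11) + 21\right) = \left(-6 + 208\right) \left(- (\left(-4 - 5\right) + 11) + 21\right) = 202 \left(- (-9 + 11) + 21\right) = 202 \left(\left(-1\right) 2 + 21\right) = 202 \left(-2 + 21\right) = 202 \cdot 19 = 3838$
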